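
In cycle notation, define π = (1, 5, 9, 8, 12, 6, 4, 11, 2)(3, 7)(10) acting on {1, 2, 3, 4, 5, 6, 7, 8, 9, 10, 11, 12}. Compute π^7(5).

2

5 lies in the 9-cycle (1, 5, 9, 8, 12, 6, 4, 11, 2).
Stepping 7 places around the cycle: 5 → 9 → 8 → 12 → 6 → 4 → 11 → 2.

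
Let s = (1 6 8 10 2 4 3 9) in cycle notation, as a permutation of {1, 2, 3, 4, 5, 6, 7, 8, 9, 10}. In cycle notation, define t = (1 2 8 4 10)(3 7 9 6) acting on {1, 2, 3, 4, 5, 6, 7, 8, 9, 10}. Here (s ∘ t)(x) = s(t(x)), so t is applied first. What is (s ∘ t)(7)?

1

(s ∘ t)(7) = s(t(7)). t(7) = 9, then s(9) = 1. So (s ∘ t)(7) = 1.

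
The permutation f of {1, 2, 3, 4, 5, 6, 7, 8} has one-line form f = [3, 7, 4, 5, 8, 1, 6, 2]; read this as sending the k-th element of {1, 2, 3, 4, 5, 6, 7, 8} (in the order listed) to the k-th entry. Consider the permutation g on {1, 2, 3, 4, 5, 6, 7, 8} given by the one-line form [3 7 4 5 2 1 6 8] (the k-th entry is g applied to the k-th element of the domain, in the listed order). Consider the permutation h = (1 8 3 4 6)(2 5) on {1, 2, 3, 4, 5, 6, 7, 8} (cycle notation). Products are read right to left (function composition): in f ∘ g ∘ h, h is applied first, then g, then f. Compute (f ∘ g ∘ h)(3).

8

Chase 3: h(3) = 4; g(4) = 5; f(5) = 8. Hence (f ∘ g ∘ h)(3) = 8.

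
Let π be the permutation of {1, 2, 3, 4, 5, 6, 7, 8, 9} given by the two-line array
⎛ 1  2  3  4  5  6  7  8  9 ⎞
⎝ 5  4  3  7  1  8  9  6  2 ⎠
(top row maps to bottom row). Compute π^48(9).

Tracing 9 → 2 → … returns to 9 after 4 steps, so 9 lies in a 4-cycle (2, 4, 7, 9).
Powers repeat with period 4 on this cycle, and 48 mod 4 = 0, so π^48(9) = π^0(9).
So π^48(9) = 9.

9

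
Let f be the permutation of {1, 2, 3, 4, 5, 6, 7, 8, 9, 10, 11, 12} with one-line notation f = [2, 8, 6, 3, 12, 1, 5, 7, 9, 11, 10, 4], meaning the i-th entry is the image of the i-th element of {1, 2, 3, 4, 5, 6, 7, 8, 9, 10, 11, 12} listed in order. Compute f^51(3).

Tracing 3 → 6 → … returns to 3 after 9 steps, so 3 lies in a 9-cycle (1 2 8 7 5 12 4 3 6).
Since the cycle has length 9, f^51 acts on it the same as f^6 (51 mod 9 = 6).
Advancing 6 steps from 3: 3 → 6 → 1 → 2 → 8 → 7 → 5.

5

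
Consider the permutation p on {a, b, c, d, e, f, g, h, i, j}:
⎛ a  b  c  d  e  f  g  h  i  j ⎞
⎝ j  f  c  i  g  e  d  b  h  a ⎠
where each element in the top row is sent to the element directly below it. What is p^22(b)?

Tracing b → f → … returns to b after 7 steps, so b lies in a 7-cycle (b f e g d i h).
Since the cycle has length 7, p^22 acts on it the same as p^1 (22 mod 7 = 1).
Stepping 1 place around the cycle: b → f.

f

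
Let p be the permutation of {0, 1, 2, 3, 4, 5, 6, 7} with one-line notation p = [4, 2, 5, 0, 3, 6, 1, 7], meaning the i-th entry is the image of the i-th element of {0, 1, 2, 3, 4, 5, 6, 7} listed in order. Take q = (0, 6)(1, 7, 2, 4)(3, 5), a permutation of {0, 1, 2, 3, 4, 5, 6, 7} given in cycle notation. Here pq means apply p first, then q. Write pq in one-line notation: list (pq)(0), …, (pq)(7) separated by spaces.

1 4 3 6 5 0 7 2

(pq)(x) = q(p(x)). Computing each image: q(p(0)) = q(4) = 1, q(p(1)) = q(2) = 4, q(p(2)) = q(5) = 3, q(p(3)) = q(0) = 6, q(p(4)) = q(3) = 5, q(p(5)) = q(6) = 0, q(p(6)) = q(1) = 7, q(p(7)) = q(7) = 2.
Hence pq = [1 4 3 6 5 0 7 2].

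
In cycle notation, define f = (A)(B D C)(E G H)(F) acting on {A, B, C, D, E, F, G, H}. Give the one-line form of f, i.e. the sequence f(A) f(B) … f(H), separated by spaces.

A D B C G F H E

Each element maps to the next entry in its cycle (wrapping to the front): A→A, B→D, C→B, D→C, E→G, F→F, G→H, H→E.
Listing these in domain order gives A D B C G F H E.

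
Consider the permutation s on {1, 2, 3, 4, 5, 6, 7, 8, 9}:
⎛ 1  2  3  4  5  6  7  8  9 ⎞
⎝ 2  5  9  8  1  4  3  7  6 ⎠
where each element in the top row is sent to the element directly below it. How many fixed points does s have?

No element satisfies s(x) = x, so there are 0 fixed points.

0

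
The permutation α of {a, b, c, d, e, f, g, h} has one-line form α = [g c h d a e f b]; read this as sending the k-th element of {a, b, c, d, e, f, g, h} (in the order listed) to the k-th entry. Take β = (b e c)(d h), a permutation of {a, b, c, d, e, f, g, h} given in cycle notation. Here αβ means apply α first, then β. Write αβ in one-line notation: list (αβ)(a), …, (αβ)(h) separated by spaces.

g b d h a c f e

Chase each element through α then β: a → g → g; b → c → b; c → h → d; d → d → h; e → a → a; f → e → c; g → f → f; h → b → e.
So αβ in one-line form is g b d h a c f e.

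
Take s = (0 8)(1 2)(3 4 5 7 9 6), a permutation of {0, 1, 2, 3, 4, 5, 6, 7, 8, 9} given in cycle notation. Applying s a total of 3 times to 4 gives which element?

4 lies in the 6-cycle (3 4 5 7 9 6).
Stepping 3 places around the cycle: 4 → 5 → 7 → 9.

9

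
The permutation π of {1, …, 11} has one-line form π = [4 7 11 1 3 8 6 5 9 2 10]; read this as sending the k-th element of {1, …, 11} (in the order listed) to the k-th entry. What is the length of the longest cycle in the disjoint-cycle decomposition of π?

8

Decomposing into disjoint cycles gives (1 4)(2 7 6 8 5 3 11 10); the longest has length 8.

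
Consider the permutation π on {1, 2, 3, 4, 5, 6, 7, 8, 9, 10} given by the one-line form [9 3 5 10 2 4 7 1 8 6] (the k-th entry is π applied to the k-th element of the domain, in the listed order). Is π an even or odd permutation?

even

In disjoint-cycle form the cycle lengths are 3, 3, 3, 1.
A cycle is odd iff its length is even; π has 0 even-length cycles, so sgn(π) = (−1)^0 and π is even.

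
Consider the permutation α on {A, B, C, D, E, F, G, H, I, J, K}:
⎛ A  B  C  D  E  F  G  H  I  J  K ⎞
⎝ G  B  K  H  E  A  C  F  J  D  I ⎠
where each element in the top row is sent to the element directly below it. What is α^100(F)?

Tracing F → A → … returns to F after 9 steps, so F lies in a 9-cycle (A, G, C, K, I, J, D, H, F).
Powers repeat with period 9 on this cycle, and 100 mod 9 = 1, so α^100(F) = α^1(F).
Advancing 1 step from F: F → A.

A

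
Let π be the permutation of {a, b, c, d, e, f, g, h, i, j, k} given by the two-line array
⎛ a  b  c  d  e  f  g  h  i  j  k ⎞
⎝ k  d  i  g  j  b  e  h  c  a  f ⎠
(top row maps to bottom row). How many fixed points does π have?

The fixed points (elements with π(x) = x) are {h}, so there is 1.

1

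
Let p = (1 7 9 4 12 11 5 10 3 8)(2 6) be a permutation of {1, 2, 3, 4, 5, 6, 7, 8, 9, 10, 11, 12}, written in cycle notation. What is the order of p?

The cycle type of p is (10, 2).
The order is lcm(10, 2) = 10.

10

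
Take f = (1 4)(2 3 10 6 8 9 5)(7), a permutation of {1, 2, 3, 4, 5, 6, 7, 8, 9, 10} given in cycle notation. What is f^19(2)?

9

2 lies in the 7-cycle (2 3 10 6 8 9 5).
On a 7-cycle, f^7 is the identity, so f^19 = f^5 there (19 ≡ 5 mod 7).
Stepping 5 places around the cycle: 2 → 3 → 10 → 6 → 8 → 9.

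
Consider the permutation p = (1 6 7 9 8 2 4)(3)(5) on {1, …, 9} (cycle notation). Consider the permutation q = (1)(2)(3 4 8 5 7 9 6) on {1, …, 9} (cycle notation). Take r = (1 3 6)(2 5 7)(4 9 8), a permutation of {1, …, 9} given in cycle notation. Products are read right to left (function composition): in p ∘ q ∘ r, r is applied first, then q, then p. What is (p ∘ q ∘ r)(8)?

Apply the permutations in order: r(8) = 4, then q(4) = 8, then p(8) = 2. So (p ∘ q ∘ r)(8) = 2.

2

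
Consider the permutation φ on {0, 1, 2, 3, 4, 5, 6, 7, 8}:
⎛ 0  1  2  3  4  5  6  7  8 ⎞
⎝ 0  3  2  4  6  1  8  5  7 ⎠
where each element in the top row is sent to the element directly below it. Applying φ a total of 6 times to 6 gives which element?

Tracing 6 → 8 → … returns to 6 after 7 steps, so 6 lies in a 7-cycle (1, 3, 4, 6, 8, 7, 5).
Advancing 6 steps from 6: 6 → 8 → 7 → 5 → 1 → 3 → 4.

4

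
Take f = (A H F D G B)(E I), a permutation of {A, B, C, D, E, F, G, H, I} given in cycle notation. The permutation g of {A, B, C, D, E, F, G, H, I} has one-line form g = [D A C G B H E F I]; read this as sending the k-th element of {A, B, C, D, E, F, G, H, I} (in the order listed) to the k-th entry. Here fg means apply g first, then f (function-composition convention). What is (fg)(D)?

B

First apply g: g(D) = G, then f(G) = B. Thus (fg)(D) = B.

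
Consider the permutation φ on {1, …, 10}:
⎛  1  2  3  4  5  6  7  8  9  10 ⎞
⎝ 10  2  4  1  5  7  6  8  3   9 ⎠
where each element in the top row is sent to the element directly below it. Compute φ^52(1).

Tracing 1 → 10 → … returns to 1 after 5 steps, so 1 lies in a 5-cycle (1 10 9 3 4).
On a 5-cycle, φ^5 is the identity, so φ^52 = φ^2 there (52 ≡ 2 mod 5).
Stepping 2 places around the cycle: 1 → 10 → 9.

9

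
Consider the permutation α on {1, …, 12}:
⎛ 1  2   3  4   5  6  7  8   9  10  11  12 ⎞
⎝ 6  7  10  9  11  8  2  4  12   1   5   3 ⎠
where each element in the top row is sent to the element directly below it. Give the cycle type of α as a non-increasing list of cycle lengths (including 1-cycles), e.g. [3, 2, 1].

[8, 2, 2]

The disjoint cycles are (1, 6, 8, 4, 9, 12, 3, 10)(2, 7)(5, 11), with lengths 8, 2, 2 in non-increasing order.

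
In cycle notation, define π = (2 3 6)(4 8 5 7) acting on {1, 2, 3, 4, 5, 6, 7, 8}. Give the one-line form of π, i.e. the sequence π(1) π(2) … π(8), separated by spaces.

Reading each image from the cycles: 1→1, 2→3, 3→6, 4→8, 5→7, 6→2, 7→4, 8→5.
Listing these in domain order gives 1 3 6 8 7 2 4 5.

1 3 6 8 7 2 4 5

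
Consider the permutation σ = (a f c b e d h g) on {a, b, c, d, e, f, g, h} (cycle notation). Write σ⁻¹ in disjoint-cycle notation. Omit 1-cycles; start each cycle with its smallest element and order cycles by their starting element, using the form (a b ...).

(a g h d e b c f)

Inverting a permutation written in cycle notation just reverses the order within every cycle.
After reversing and putting each cycle's least element first, σ⁻¹ = (a g h d e b c f).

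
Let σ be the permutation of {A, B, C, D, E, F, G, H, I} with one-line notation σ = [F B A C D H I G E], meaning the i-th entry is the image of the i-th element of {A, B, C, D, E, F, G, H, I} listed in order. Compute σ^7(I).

Tracing I → E → … returns to I after 8 steps, so I lies in an 8-cycle (A F H G I E D C).
Advancing 7 steps from I: I → E → D → C → A → F → H → G.

G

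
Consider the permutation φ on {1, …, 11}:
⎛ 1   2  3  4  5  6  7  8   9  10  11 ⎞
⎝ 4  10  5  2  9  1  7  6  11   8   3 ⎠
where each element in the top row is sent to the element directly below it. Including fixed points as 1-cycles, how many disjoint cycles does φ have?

The cycle decomposition is (1 4 2 10 8 6)(3 5 9 11)(7), which has 3 cycles (counting 1-cycles).

3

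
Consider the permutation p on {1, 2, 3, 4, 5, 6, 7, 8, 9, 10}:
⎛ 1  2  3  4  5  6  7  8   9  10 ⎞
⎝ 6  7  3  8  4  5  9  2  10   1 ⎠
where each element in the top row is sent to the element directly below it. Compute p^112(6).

Tracing 6 → 5 → … returns to 6 after 9 steps, so 6 lies in a 9-cycle (1 6 5 4 8 2 7 9 10).
On a 9-cycle, p^9 is the identity, so p^112 = p^4 there (112 ≡ 4 mod 9).
Advancing 4 steps from 6: 6 → 5 → 4 → 8 → 2.

2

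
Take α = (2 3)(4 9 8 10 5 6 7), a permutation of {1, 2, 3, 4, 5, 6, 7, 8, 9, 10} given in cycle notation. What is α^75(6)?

10

6 lies in the 7-cycle (4 9 8 10 5 6 7).
Since the cycle has length 7, α^75 acts on it the same as α^5 (75 mod 7 = 5).
Advancing 5 steps from 6: 6 → 7 → 4 → 9 → 8 → 10.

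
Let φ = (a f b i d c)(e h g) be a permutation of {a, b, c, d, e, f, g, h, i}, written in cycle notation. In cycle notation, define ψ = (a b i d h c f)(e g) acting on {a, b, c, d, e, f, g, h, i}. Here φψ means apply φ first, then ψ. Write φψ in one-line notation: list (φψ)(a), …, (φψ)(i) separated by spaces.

a d b f c i g e h

(φψ)(x) = ψ(φ(x)). Computing each image: ψ(φ(a)) = ψ(f) = a, ψ(φ(b)) = ψ(i) = d, ψ(φ(c)) = ψ(a) = b, ψ(φ(d)) = ψ(c) = f, ψ(φ(e)) = ψ(h) = c, ψ(φ(f)) = ψ(b) = i, ψ(φ(g)) = ψ(e) = g, ψ(φ(h)) = ψ(g) = e, ψ(φ(i)) = ψ(d) = h.
Hence φψ = [a d b f c i g e h].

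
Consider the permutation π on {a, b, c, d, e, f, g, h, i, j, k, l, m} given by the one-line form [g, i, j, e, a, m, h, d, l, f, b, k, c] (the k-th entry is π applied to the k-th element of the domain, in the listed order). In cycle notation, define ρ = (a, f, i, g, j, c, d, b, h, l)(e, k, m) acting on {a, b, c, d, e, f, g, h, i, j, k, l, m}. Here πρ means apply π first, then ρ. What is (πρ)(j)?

π(j) = f, then ρ(f) = i; composing gives (πρ)(j) = i.

i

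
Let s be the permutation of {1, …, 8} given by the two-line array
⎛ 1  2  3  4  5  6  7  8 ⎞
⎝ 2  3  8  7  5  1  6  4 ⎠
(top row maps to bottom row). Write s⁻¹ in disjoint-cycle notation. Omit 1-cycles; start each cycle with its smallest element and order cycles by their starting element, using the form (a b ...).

First write s in disjoint cycles: (1 2 3 8 4 7 6).
The inverse reverses every cycle; in canonical form, s⁻¹ = (1 6 7 4 8 3 2).

(1 6 7 4 8 3 2)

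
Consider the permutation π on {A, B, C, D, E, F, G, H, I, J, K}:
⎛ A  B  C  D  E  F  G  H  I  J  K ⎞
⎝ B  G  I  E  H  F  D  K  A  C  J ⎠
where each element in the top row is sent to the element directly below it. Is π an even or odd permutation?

In disjoint-cycle form the cycle lengths are 10, 1.
A cycle of length ℓ contributes ℓ−1 transpositions, so π is a product of 9 transpositions — odd.

odd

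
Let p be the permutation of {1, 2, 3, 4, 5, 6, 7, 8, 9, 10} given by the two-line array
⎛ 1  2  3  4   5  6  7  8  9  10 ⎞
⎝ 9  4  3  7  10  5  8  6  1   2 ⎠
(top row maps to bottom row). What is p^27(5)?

Tracing 5 → 10 → … returns to 5 after 7 steps, so 5 lies in a 7-cycle (2 4 7 8 6 5 10).
On a 7-cycle, p^7 is the identity, so p^27 = p^6 there (27 ≡ 6 mod 7).
Stepping 6 places around the cycle: 5 → 10 → 2 → 4 → 7 → 8 → 6.

6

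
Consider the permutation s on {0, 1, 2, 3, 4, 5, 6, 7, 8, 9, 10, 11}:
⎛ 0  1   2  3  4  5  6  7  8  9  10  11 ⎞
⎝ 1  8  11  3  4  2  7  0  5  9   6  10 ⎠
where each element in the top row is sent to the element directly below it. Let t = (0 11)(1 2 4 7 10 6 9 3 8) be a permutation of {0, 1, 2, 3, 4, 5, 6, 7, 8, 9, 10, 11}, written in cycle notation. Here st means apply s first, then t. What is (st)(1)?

(st)(1) = t(s(1)). s(1) = 8, then t(8) = 1. So (st)(1) = 1.

1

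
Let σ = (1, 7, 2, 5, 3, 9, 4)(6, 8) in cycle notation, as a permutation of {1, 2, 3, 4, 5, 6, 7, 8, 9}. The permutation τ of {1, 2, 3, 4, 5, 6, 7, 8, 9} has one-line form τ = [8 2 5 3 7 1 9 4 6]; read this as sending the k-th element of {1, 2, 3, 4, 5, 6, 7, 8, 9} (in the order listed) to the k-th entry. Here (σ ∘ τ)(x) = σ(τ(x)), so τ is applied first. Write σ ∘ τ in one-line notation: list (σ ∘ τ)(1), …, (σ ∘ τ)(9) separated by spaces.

6 5 3 9 2 7 4 1 8

(σ ∘ τ)(x) = σ(τ(x)). Computing each image: σ(τ(1)) = σ(8) = 6, σ(τ(2)) = σ(2) = 5, σ(τ(3)) = σ(5) = 3, σ(τ(4)) = σ(3) = 9, σ(τ(5)) = σ(7) = 2, σ(τ(6)) = σ(1) = 7, σ(τ(7)) = σ(9) = 4, σ(τ(8)) = σ(4) = 1, σ(τ(9)) = σ(6) = 8.
Hence σ ∘ τ = [6 5 3 9 2 7 4 1 8].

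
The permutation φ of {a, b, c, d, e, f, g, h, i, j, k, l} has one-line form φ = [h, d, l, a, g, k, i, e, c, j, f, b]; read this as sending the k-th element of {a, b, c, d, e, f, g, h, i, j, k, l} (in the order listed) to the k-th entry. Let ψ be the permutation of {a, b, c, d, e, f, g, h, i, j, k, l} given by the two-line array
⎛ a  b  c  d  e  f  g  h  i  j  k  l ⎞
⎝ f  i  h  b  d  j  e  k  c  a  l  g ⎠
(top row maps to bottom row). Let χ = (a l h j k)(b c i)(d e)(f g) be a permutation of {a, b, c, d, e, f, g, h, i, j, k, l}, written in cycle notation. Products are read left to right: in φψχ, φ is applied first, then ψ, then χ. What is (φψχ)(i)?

j

Chase i: φ(i) = c; ψ(c) = h; χ(h) = j. Hence (φψχ)(i) = j.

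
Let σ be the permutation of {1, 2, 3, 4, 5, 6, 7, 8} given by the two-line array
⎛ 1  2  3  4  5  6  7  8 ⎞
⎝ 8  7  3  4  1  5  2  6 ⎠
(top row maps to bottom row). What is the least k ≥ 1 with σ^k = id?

Writing σ as disjoint cycles, the cycle lengths are 4, 2, 1, 1.
The order of σ is the least common multiple of its cycle lengths: lcm(4, 2) = 4.

4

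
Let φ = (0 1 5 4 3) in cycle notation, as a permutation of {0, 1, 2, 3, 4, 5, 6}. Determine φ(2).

2 does not appear in any cycle of φ, so it is a fixed point: φ(2) = 2.

2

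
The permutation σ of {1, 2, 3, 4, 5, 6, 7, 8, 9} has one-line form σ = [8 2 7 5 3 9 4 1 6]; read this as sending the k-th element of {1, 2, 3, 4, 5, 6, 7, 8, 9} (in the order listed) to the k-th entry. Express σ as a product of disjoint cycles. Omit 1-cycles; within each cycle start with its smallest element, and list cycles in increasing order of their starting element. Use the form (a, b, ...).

(1, 8)(3, 7, 4, 5)(6, 9)

Iterating σ from 1 gives 1 → 8 → 1; that is the 2-cycle (1, 8).
Repeating from the next unused element and collecting all non-trivial cycles gives (1, 8)(3, 7, 4, 5)(6, 9).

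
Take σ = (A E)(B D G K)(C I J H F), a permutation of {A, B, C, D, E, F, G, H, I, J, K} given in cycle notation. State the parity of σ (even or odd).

even

The cycle lengths are 5, 4, 2.
A cycle of length ℓ contributes ℓ−1 transpositions, so σ is a product of 4 + 3 + 1 = 8 transpositions — even.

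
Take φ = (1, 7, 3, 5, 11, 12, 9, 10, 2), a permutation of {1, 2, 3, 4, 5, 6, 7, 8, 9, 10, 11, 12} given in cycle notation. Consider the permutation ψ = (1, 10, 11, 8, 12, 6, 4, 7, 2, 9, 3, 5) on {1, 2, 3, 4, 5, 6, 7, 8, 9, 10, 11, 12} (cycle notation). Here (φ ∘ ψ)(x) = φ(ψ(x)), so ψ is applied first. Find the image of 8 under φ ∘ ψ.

ψ(8) = 12, then φ(12) = 9; composing gives (φ ∘ ψ)(8) = 9.

9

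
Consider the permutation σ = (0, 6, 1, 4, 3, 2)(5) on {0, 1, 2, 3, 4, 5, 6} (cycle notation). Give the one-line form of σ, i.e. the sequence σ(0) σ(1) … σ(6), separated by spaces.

Reading each image from the cycles: 0→6, 1→4, 2→0, 3→2, 4→3, 5→5, 6→1.
So the one-line form is 6 4 0 2 3 5 1.

6 4 0 2 3 5 1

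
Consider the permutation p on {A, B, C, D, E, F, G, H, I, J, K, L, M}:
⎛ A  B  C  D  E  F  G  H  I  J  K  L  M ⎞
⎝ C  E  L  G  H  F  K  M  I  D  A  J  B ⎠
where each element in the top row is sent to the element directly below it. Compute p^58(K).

Tracing K → A → … returns to K after 7 steps, so K lies in a 7-cycle (A, C, L, J, D, G, K).
Since the cycle has length 7, p^58 acts on it the same as p^2 (58 mod 7 = 2).
Advancing 2 steps from K: K → A → C.

C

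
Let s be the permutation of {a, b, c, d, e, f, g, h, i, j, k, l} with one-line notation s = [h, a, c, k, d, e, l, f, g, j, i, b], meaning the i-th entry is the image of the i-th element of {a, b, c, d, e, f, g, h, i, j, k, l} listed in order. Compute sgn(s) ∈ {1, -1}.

-1

In disjoint-cycle form the cycle lengths are 10, 1, 1.
A cycle is odd iff its length is even; s has 1 even-length cycle, so sgn(s) = (−1)^1 and s is odd.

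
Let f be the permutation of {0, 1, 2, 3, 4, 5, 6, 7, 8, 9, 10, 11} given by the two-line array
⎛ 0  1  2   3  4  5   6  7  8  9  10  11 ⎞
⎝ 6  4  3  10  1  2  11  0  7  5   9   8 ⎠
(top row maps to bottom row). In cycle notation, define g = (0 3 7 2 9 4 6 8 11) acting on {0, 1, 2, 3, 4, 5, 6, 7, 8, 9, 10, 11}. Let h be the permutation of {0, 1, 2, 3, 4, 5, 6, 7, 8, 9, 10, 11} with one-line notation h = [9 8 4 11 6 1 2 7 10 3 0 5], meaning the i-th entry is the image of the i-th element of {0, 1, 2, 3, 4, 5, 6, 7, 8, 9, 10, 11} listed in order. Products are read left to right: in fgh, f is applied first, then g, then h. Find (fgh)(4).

8

(fgh)(4) = h(g(f(4))). f(4) = 1, then g(1) = 1, then h(1) = 8, so the result is 8.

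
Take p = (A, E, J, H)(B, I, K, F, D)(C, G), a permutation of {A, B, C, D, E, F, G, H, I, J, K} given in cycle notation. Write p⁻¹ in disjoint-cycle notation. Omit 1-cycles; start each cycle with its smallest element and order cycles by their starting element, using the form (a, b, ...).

(A, H, J, E)(B, D, F, K, I)(C, G)

If p sends a → b within a cycle, p⁻¹ sends b → a; equivalently, reverse each cycle.
Reversing each cycle of p and rotating so the smallest element leads gives (A, H, J, E)(B, D, F, K, I)(C, G).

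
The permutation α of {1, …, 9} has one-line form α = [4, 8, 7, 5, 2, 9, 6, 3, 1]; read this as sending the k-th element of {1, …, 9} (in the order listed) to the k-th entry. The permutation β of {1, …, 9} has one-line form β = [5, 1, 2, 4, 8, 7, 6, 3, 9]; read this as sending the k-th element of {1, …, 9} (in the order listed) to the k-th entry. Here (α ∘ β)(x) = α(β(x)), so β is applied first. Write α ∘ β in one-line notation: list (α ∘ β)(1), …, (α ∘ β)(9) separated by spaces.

Chase each element through β then α: 1 → 5 → 2; 2 → 1 → 4; 3 → 2 → 8; 4 → 4 → 5; 5 → 8 → 3; 6 → 7 → 6; 7 → 6 → 9; 8 → 3 → 7; 9 → 9 → 1.
Collecting the images, α ∘ β = [2 4 8 5 3 6 9 7 1].

2 4 8 5 3 6 9 7 1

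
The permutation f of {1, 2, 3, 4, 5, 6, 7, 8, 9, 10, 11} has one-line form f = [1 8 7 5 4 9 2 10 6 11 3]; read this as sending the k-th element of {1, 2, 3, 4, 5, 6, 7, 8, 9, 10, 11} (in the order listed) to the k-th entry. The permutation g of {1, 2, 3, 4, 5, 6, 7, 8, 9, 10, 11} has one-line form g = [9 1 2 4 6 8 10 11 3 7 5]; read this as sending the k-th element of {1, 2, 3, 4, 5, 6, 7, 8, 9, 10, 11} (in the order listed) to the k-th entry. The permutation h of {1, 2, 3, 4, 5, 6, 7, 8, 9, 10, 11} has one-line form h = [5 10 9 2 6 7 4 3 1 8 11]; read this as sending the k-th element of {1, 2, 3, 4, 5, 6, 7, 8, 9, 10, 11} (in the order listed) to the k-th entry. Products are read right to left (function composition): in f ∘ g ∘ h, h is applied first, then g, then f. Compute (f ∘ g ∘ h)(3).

7

Chase 3: h(3) = 9; g(9) = 3; f(3) = 7. Hence (f ∘ g ∘ h)(3) = 7.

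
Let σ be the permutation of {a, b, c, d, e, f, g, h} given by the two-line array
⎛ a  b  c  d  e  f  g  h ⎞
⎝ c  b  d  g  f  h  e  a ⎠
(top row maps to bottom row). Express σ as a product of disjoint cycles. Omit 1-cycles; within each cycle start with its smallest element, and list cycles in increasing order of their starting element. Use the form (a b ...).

Iterating σ from a gives a → c → d → g → e → f → h → a; that is the 7-cycle (a c d g e f h).
Repeating from the next unused element and collecting all non-trivial cycles gives (a c d g e f h).

(a c d g e f h)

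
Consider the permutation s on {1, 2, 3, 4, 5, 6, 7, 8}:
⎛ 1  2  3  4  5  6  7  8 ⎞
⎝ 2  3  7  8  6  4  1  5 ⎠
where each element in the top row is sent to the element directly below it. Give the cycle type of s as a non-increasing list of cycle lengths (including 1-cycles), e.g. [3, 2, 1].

[4, 4]

The disjoint cycles are (1 2 3 7)(4 8 5 6), with lengths 4, 4 in non-increasing order.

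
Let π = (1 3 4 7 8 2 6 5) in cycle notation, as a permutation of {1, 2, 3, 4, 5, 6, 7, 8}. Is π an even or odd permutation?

odd

The cycle lengths are 8.
A cycle of length ℓ contributes ℓ−1 transpositions, so π is a product of 7 transpositions — odd.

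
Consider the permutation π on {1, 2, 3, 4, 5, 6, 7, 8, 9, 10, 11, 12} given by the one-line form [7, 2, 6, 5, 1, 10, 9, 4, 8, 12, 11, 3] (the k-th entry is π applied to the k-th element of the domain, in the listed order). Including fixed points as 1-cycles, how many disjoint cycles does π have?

The cycle decomposition is (1 7 9 8 4 5)(2)(3 6 10 12)(11), which has 4 cycles (counting 1-cycles).

4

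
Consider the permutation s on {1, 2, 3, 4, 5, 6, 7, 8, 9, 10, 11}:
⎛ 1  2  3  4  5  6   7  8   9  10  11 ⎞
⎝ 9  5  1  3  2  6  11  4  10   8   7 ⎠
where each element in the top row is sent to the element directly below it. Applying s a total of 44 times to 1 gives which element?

10

Tracing 1 → 9 → … returns to 1 after 6 steps, so 1 lies in a 6-cycle (1 9 10 8 4 3).
On a 6-cycle, s^6 is the identity, so s^44 = s^2 there (44 ≡ 2 mod 6).
Advancing 2 steps from 1: 1 → 9 → 10.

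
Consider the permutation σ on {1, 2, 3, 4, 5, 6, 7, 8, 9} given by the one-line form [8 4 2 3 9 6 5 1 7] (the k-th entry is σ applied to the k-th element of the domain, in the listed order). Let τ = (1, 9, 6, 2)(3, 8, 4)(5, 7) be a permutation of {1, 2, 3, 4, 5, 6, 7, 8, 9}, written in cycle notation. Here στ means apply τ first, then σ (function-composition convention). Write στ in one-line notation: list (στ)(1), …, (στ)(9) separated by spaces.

7 8 1 2 5 4 9 3 6

(στ)(x) = σ(τ(x)). Computing each image: σ(τ(1)) = σ(9) = 7, σ(τ(2)) = σ(1) = 8, σ(τ(3)) = σ(8) = 1, σ(τ(4)) = σ(3) = 2, σ(τ(5)) = σ(7) = 5, σ(τ(6)) = σ(2) = 4, σ(τ(7)) = σ(5) = 9, σ(τ(8)) = σ(4) = 3, σ(τ(9)) = σ(6) = 6.
Hence στ = [7 8 1 2 5 4 9 3 6].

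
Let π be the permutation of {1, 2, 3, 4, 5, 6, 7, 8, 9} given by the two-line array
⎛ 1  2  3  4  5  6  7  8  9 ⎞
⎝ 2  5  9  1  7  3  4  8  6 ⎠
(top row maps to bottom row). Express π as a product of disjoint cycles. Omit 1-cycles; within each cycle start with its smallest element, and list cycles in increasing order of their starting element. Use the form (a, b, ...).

From 1: 1 → 2 → 5 → 7 → 4 → 1, closing the cycle (1, 2, 5, 7, 4).
Repeating from the next unused element and collecting all non-trivial cycles gives (1, 2, 5, 7, 4)(3, 9, 6).

(1, 2, 5, 7, 4)(3, 9, 6)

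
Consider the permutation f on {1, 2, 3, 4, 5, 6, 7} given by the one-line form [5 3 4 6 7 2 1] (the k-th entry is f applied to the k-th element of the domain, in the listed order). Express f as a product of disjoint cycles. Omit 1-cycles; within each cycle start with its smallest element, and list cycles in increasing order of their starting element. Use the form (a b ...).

(1 5 7)(2 3 4 6)

From 1: 1 → 5 → 7 → 1, closing the cycle (1 5 7).
Continuing from each remaining unvisited element yields (1 5 7)(2 3 4 6).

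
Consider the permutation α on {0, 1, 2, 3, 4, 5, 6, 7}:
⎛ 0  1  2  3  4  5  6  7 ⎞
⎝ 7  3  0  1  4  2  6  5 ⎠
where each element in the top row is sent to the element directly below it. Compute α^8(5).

Tracing 5 → 2 → … returns to 5 after 4 steps, so 5 lies in a 4-cycle (0 7 5 2).
On a 4-cycle, α^4 is the identity, so α^8 = α^0 there (8 ≡ 0 mod 4).
So α^8(5) = 5.

5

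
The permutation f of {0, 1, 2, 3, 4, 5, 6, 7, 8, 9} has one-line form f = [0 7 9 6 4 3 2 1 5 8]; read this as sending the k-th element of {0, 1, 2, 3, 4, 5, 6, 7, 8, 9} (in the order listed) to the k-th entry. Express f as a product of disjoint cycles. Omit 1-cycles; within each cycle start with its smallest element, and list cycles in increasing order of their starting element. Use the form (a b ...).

Start at 1 and follow images: 1 → 7 → 1, giving the cycle (1 7).
Repeating from the next unused element and collecting all non-trivial cycles gives (1 7)(2 9 8 5 3 6).

(1 7)(2 9 8 5 3 6)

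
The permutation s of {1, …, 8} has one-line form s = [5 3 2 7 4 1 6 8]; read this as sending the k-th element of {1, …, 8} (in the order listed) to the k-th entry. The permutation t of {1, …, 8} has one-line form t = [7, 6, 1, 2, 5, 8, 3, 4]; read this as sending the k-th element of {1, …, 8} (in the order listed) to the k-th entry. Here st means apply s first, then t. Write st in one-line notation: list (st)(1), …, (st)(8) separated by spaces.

Chase each element through s then t: 1 → 5 → 5; 2 → 3 → 1; 3 → 2 → 6; 4 → 7 → 3; 5 → 4 → 2; 6 → 1 → 7; 7 → 6 → 8; 8 → 8 → 4.
So st in one-line form is 5 1 6 3 2 7 8 4.

5 1 6 3 2 7 8 4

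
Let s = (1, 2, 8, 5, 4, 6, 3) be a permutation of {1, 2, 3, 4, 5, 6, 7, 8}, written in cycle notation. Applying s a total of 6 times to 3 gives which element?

3 lies in the 7-cycle (1, 2, 8, 5, 4, 6, 3).
Advancing 6 steps from 3: 3 → 1 → 2 → 8 → 5 → 4 → 6.

6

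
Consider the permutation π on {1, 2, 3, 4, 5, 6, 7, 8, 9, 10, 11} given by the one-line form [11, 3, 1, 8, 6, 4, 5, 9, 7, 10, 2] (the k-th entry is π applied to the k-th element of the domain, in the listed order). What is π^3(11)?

1

Tracing 11 → 2 → … returns to 11 after 4 steps, so 11 lies in a 4-cycle (1 11 2 3).
Advancing 3 steps from 11: 11 → 2 → 3 → 1.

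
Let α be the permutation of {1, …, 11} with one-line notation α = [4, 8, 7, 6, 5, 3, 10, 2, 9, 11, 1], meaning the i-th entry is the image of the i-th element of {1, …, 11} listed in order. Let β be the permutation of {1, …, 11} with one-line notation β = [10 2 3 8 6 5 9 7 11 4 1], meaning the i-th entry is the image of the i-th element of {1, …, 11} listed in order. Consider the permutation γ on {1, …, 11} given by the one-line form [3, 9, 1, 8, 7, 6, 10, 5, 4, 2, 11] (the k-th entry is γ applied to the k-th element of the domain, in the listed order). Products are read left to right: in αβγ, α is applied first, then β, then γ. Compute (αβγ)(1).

5

Chase 1: α(1) = 4; β(4) = 8; γ(8) = 5. Hence (αβγ)(1) = 5.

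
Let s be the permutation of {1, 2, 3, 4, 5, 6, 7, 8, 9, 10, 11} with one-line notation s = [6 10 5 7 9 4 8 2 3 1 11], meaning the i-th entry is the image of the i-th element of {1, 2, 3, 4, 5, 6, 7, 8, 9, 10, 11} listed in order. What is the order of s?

21

The disjoint-cycle form of s has cycle lengths 7, 3, 1.
The order of s is the least common multiple of its cycle lengths: lcm(7, 3) = 21.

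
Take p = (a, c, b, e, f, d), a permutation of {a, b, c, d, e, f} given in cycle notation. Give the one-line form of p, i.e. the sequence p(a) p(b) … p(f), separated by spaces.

Reading each image from the cycles: a↦c, b↦e, c↦b, d↦a, e↦f, f↦d.
So the one-line form is c e b a f d.

c e b a f d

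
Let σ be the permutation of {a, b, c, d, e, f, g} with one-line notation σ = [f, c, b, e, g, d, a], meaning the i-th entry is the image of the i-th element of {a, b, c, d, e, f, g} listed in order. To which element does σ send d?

e

d is element number 4 of the domain, and entry number 4 of the one-line form is e, so σ(d) = e.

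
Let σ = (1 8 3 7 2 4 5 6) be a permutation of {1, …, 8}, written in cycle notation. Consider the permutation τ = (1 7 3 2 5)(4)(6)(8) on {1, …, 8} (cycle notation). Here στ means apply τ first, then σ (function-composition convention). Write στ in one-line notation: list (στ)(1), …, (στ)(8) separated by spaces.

Chase each element through τ then σ: 1 → 7 → 2; 2 → 5 → 6; 3 → 2 → 4; 4 → 4 → 5; 5 → 1 → 8; 6 → 6 → 1; 7 → 3 → 7; 8 → 8 → 3.
So στ in one-line form is 2 6 4 5 8 1 7 3.

2 6 4 5 8 1 7 3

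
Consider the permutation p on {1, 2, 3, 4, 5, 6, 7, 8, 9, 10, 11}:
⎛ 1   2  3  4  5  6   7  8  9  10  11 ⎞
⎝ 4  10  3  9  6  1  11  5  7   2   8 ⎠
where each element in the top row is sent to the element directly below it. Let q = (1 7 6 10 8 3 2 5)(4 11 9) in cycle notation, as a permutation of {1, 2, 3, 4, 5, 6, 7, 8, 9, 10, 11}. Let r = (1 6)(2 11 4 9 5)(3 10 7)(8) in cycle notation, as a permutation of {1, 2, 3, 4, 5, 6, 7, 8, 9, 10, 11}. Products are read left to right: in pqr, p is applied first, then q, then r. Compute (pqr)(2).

8

Apply the permutations in order: p(2) = 10, then q(10) = 8, then r(8) = 8. So (pqr)(2) = 8.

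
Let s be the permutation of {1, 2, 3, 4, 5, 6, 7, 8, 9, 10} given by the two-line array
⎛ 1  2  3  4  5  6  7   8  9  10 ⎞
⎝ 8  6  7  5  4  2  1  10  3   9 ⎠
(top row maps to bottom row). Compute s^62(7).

8

Tracing 7 → 1 → … returns to 7 after 6 steps, so 7 lies in a 6-cycle (1, 8, 10, 9, 3, 7).
Powers repeat with period 6 on this cycle, and 62 mod 6 = 2, so s^62(7) = s^2(7).
Stepping 2 places around the cycle: 7 → 1 → 8.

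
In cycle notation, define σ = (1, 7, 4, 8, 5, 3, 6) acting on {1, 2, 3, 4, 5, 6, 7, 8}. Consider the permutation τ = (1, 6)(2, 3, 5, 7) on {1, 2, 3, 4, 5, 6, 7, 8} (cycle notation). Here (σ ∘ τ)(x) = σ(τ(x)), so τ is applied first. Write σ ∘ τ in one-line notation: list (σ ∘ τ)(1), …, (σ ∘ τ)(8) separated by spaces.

1 6 3 8 4 7 2 5

Chase each element through τ then σ: 1 → 6 → 1; 2 → 3 → 6; 3 → 5 → 3; 4 → 4 → 8; 5 → 7 → 4; 6 → 1 → 7; 7 → 2 → 2; 8 → 8 → 5.
Collecting the images, σ ∘ τ = [1 6 3 8 4 7 2 5].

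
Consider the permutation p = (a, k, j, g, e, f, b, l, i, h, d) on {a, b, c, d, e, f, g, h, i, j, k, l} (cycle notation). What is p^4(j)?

j lies in the 11-cycle (a, k, j, g, e, f, b, l, i, h, d).
Stepping 4 places around the cycle: j → g → e → f → b.

b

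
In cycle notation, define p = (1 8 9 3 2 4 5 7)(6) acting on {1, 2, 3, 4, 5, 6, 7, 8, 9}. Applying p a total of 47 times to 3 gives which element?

3 lies in the 8-cycle (1 8 9 3 2 4 5 7).
On an 8-cycle, p^8 is the identity, so p^47 = p^7 there (47 ≡ 7 mod 8).
Stepping 7 places around the cycle: 3 → 2 → 4 → 5 → 7 → 1 → 8 → 9.

9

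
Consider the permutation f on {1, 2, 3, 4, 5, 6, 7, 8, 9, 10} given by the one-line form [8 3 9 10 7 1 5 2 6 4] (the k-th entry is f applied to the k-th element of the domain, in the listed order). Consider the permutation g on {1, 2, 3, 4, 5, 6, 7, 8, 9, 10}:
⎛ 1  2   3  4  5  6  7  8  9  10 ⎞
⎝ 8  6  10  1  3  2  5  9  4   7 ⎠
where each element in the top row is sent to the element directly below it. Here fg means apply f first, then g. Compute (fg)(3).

4

f(3) = 9, then g(9) = 4; composing gives (fg)(3) = 4.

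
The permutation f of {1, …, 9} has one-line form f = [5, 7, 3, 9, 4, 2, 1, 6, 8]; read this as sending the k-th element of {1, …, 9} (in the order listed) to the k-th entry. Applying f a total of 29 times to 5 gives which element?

Tracing 5 → 4 → … returns to 5 after 8 steps, so 5 lies in an 8-cycle (1, 5, 4, 9, 8, 6, 2, 7).
On an 8-cycle, f^8 is the identity, so f^29 = f^5 there (29 ≡ 5 mod 8).
Stepping 5 places around the cycle: 5 → 4 → 9 → 8 → 6 → 2.

2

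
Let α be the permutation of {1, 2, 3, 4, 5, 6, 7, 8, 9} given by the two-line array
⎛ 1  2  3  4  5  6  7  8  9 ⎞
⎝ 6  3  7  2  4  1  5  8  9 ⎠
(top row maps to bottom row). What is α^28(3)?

Tracing 3 → 7 → … returns to 3 after 5 steps, so 3 lies in a 5-cycle (2 3 7 5 4).
Powers repeat with period 5 on this cycle, and 28 mod 5 = 3, so α^28(3) = α^3(3).
Advancing 3 steps from 3: 3 → 7 → 5 → 4.

4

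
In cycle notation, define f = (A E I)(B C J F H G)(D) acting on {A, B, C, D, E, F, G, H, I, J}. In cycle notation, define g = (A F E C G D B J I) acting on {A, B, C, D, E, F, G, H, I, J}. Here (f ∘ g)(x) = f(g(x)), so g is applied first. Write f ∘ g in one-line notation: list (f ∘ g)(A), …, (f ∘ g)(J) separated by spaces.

(f ∘ g)(x) = f(g(x)). Computing each image: f(g(A)) = f(F) = H, f(g(B)) = f(J) = F, f(g(C)) = f(G) = B, f(g(D)) = f(B) = C, f(g(E)) = f(C) = J, f(g(F)) = f(E) = I, f(g(G)) = f(D) = D, f(g(H)) = f(H) = G, f(g(I)) = f(A) = E, f(g(J)) = f(I) = A.
Hence f ∘ g = [H F B C J I D G E A].

H F B C J I D G E A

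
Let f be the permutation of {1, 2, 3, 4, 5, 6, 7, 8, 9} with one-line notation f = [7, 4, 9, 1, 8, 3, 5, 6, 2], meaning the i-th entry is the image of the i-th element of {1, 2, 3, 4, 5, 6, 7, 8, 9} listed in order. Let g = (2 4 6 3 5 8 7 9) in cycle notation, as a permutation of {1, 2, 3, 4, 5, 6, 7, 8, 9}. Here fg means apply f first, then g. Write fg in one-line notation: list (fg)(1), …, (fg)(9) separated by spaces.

For each element, apply f then g: 1 → 7 → 9; 2 → 4 → 6; 3 → 9 → 2; 4 → 1 → 1; 5 → 8 → 7; 6 → 3 → 5; 7 → 5 → 8; 8 → 6 → 3; 9 → 2 → 4.
Collecting the images, fg = [9 6 2 1 7 5 8 3 4].

9 6 2 1 7 5 8 3 4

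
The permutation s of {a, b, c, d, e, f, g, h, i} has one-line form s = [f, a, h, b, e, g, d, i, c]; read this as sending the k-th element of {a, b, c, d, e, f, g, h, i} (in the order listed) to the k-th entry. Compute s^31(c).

Tracing c → h → … returns to c after 3 steps, so c lies in a 3-cycle (c, h, i).
On a 3-cycle, s^3 is the identity, so s^31 = s^1 there (31 ≡ 1 mod 3).
Advancing 1 step from c: c → h.

h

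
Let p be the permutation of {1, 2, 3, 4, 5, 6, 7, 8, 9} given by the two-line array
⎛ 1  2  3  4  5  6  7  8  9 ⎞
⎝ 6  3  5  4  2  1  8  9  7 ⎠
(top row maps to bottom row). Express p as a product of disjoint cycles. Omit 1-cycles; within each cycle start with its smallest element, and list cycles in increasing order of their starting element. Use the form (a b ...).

Iterating p from 1 gives 1 → 6 → 1; that is the 2-cycle (1 6).
Repeating from the next unused element and collecting all non-trivial cycles gives (1 6)(2 3 5)(7 8 9).

(1 6)(2 3 5)(7 8 9)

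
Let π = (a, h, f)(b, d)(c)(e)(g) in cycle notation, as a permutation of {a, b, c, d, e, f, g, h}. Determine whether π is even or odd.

The cycle lengths are 3, 2, 1, 1, 1.
A cycle is odd iff its length is even; π has 1 even-length cycle, so sgn(π) = (−1)^1 and π is odd.

odd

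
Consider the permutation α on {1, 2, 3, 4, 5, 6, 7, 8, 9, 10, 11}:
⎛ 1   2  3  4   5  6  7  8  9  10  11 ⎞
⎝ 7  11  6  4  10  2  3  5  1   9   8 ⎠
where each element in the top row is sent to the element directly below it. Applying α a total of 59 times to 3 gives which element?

Tracing 3 → 6 → … returns to 3 after 10 steps, so 3 lies in a 10-cycle (1, 7, 3, 6, 2, 11, 8, 5, 10, 9).
Since the cycle has length 10, α^59 acts on it the same as α^9 (59 mod 10 = 9).
Advancing 9 steps from 3: 3 → 6 → 2 → 11 → 8 → 5 → 10 → 9 → 1 → 7.

7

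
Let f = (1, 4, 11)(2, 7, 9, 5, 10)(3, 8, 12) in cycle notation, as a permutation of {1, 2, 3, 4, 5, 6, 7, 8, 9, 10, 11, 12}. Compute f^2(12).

12 lies in the 3-cycle (3, 8, 12).
Advancing 2 steps from 12: 12 → 3 → 8.

8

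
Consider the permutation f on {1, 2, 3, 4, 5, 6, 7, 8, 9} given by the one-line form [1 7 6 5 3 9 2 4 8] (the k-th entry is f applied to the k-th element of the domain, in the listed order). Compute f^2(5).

6

Tracing 5 → 3 → … returns to 5 after 6 steps, so 5 lies in a 6-cycle (3, 6, 9, 8, 4, 5).
Advancing 2 steps from 5: 5 → 3 → 6.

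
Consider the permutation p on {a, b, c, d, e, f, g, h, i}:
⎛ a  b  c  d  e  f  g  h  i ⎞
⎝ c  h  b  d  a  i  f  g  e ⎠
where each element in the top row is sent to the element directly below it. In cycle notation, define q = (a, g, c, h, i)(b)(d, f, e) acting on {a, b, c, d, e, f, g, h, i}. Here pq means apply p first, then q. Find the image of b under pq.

i

(pq)(b) = q(p(b)). p(b) = h, then q(h) = i. So (pq)(b) = i.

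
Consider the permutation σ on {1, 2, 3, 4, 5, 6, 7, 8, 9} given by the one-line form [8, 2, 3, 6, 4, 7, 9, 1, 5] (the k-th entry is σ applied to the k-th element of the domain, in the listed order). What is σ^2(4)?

Tracing 4 → 6 → … returns to 4 after 5 steps, so 4 lies in a 5-cycle (4 6 7 9 5).
Stepping 2 places around the cycle: 4 → 6 → 7.

7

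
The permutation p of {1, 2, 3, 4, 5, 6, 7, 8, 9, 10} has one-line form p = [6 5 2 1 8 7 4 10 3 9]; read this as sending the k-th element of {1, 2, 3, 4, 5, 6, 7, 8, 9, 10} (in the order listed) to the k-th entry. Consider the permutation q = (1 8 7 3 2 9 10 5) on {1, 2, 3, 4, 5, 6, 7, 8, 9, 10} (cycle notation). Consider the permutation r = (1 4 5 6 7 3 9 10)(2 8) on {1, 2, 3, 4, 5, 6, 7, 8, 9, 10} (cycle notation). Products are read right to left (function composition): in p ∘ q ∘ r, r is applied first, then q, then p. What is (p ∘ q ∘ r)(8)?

3

Chase 8: r(8) = 2; q(2) = 9; p(9) = 3. Hence (p ∘ q ∘ r)(8) = 3.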